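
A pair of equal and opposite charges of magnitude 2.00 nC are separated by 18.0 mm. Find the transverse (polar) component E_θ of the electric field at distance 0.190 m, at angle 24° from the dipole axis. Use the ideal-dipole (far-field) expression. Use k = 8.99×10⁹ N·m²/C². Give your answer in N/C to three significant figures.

E_θ ≈ 19.2 N/C

Dipole moment p = qd = (2.00×10⁻⁹ C)(0.0180 m) = 3.60×10⁻¹¹ C·m.
For a dipole, E_θ = (kp sinθ)/r³.
kp/r³ = (8.99×10⁹)(3.60×10⁻¹¹)/(0.190)³ = 47.18 N/C.
E_θ = 47.18·sin24° = 19.19 N/C.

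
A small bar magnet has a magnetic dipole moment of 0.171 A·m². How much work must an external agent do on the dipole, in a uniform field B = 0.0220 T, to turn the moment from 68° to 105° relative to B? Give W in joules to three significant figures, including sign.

W_ext = ΔU = −mB cosθ₂ + mB cosθ₁ = mB(cosθ₁ − cosθ₂).
W = (0.171)(0.0220)·(cos68° − cos105°) = (0.003762)·(+0.6334) = 0.002383 J.

W ≈ 0.00238 J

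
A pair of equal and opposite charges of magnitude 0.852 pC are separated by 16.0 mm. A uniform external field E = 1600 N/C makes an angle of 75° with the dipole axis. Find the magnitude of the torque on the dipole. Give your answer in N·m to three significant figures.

Dipole moment p = qd = (8.52×10⁻¹³ C)(0.0160 m) = 1.363×10⁻¹⁴ C·m.
Torque on an electric dipole: τ = pE sinθ.
τ = (1.363×10⁻¹⁴)(1600)·sin75° = 2.106×10⁻¹¹ N·m.

τ ≈ 2.11×10⁻¹¹ N·m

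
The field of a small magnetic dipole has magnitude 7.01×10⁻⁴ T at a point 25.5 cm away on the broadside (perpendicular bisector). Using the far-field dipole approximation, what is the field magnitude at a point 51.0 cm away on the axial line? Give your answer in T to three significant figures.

Dipole fields scale as 1/r³ in the far field.
The axial field is twice the equatorial field at the same r, so the geometry factor is 2/1.
B₂ = B₁ · (2/1) · (r₁/r₂)³ = 7.01×10⁻⁴ · 2 · (25.5/51.0)³.
(r₁/r₂)³ = (0.5)³ = 0.125.
B₂ ≈ 1.752×10⁻⁴ T.

B ≈ 1.75×10⁻⁴ T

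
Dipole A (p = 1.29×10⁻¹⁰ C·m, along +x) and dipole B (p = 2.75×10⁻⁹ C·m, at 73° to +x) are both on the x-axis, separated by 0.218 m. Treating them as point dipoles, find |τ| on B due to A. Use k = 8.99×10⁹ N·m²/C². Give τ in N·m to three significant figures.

The second dipole sits on the axis of the first, so the field there is axial: E₁ = 2kp₁/r³ along +x.
E₁ = 2(8.99×10⁹)(1.29×10⁻¹⁰)/(0.218)³ = 223.9 N/C.
Torque on the second dipole: τ = p₂ E₁ sinθ.
τ = (2.75×10⁻⁹)(223.9)·sin73° = 5.888×10⁻⁷ N·m.

τ ≈ 5.89×10⁻⁷ N·m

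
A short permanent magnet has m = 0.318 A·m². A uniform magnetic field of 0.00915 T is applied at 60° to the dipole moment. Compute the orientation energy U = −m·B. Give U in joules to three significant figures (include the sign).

U ≈ -0.00145 J

U = −m·B = −mB cosθ.
U = −(0.318)(0.00915)·cos60° = -0.001455 J.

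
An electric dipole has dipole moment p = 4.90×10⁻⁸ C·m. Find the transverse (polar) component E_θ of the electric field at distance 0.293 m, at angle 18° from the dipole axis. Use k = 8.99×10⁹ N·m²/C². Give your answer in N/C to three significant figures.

E_θ ≈ 5410 N/C

For a dipole, E_θ = (kp sinθ)/r³.
kp/r³ = (8.99×10⁹)(4.90×10⁻⁸)/(0.293)³ = 1.751×10⁴ N/C.
E_θ = 1.751×10⁴·sin18° = 5412 N/C.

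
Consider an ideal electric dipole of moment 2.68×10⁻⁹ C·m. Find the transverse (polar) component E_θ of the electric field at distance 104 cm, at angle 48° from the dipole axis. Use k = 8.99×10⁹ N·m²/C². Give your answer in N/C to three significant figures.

E_θ ≈ 15.9 N/C

For a dipole, E_θ = (kp sinθ)/r³.
kp/r³ = (8.99×10⁹)(2.68×10⁻⁹)/(1.04)³ = 21.42 N/C.
E_θ = 21.42·sin48° = 15.92 N/C.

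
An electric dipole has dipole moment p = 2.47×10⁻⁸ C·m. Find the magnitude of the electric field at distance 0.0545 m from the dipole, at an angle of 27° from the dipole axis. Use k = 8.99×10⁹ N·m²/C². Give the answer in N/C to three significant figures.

E ≈ 2.52×10⁶ N/C

At angle θ the dipole field magnitude is E = (kp/r³)·√(1 + 3cos²θ).
kp/r³ = (8.99×10⁹)(2.47×10⁻⁸) / (0.0545)³ = 1.372×10⁶ N/C.
√(1 + 3cos²27°) = √(1 + 3·0.7939) = √3.3817 ≈ 1.8389.
E ≈ 1.372×10⁶ × 1.839 = 2.523×10⁶ N/C.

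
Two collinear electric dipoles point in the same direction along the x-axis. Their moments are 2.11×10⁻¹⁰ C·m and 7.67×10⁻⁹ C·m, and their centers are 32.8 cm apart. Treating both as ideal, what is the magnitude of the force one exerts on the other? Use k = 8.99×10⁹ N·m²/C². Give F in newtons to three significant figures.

On-axis field of dipole 1 at distance r: E = 2kp₁/r³. Force on dipole 2 is F = p₂·dE/dr (gradient along axis).
dE/dr = −6kp₁/r⁴, so |F| = 6kp₁p₂/r⁴ (attractive for aligned moments).
F = 6(8.99×10⁹)(2.11×10⁻¹⁰)(7.67×10⁻⁹)/(0.328)⁴ = 7.542×10⁻⁶ N.

F ≈ 7.54×10⁻⁶ N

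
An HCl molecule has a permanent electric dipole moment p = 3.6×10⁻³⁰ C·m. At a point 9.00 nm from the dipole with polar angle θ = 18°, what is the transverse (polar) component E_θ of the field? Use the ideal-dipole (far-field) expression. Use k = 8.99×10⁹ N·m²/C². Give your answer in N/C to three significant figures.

For a dipole, E_θ = (kp sinθ)/r³.
kp/r³ = (8.99×10⁹)(3.60×10⁻³⁰)/(9.00×10⁻⁹)³ = 4.440×10⁴ N/C.
E_θ = 4.440×10⁴·sin18° = 1.372×10⁴ N/C.

E_θ ≈ 1.37×10⁴ N/C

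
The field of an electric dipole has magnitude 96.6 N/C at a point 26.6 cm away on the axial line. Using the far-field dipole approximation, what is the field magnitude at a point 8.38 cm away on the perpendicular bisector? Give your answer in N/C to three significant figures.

Dipole fields scale as 1/r³ in the far field.
The axial field is twice the equatorial field at the same r, so the geometry factor is 1/2.
E₂ = E₁ · (1/2) · (r₁/r₂)³ = 96.6 · 0.5 · (26.6/8.38)³.
(r₁/r₂)³ = (3.174)³ = 31.98.
E₂ ≈ 1545 N/C.

E ≈ 1540 N/C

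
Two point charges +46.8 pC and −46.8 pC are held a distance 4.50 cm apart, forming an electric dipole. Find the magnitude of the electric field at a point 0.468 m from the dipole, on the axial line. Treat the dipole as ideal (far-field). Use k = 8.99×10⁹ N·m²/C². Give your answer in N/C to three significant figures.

E ≈ 0.369 N/C

Dipole moment p = qd = (4.68×10⁻¹¹ C)(0.0450 m) = 2.106×10⁻¹² C·m.
On the dipole axis E = 2kp/r³.
E = 2·(8.99×10⁹)(2.106×10⁻¹²) / (0.468)³ = 0.3694 N/C.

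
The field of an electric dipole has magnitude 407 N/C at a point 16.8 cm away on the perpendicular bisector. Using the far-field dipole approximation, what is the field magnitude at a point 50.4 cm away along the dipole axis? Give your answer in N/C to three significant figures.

Dipole fields scale as 1/r³ in the far field.
The axial field is twice the equatorial field at the same r, so the geometry factor is 2/1.
E₂ = E₁ · (2/1) · (r₁/r₂)³ = 407 · 2 · (16.8/50.4)³.
(r₁/r₂)³ = (0.3333)³ = 0.03704.
E₂ ≈ 30.15 N/C.

E ≈ 30.1 N/C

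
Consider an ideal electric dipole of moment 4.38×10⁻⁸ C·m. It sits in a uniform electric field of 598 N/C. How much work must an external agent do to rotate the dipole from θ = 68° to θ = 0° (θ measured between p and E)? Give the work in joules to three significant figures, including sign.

W_ext = ΔU = U(θ₂) − U(θ₁) = −pE cosθ₂ − (−pE cosθ₁) = pE(cosθ₁ − cosθ₂).
W = (4.38×10⁻⁸)(598)·(cos68° − cos0°) = (2.619×10⁻⁵)·(-0.6254) = -1.638×10⁻⁵ J.

W ≈ -1.64×10⁻⁵ J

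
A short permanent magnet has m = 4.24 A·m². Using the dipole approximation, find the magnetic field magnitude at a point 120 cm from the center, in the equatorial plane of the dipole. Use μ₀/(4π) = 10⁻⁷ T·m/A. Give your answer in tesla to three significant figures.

In the equatorial plane B = (μ₀/4π)·m/r³ (half the axial value).
B = (10⁻⁷)·(4.24) / (1.20)³ = 2.454×10⁻⁷ T.

B ≈ 2.45×10⁻⁷ T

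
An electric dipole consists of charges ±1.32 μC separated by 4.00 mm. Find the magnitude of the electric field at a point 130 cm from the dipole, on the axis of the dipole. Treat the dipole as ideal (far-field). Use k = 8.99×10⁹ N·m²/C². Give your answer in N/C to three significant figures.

E ≈ 43.2 N/C

Dipole moment p = qd = (1.32×10⁻⁶ C)(0.00400 m) = 5.28×10⁻⁹ C·m.
On the dipole axis E = 2kp/r³.
E = 2·(8.99×10⁹)(5.28×10⁻⁹) / (1.30)³ = 43.21 N/C.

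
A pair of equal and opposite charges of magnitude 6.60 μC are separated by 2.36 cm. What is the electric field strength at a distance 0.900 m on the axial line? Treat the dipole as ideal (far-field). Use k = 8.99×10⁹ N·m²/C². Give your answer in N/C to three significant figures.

E ≈ 3840 N/C

Dipole moment p = qd = (6.60×10⁻⁶ C)(0.0236 m) = 1.558×10⁻⁷ C·m.
On the dipole axis E = 2kp/r³.
E = 2·(8.99×10⁹)(1.558×10⁻⁷) / (0.900)³ = 3843 N/C.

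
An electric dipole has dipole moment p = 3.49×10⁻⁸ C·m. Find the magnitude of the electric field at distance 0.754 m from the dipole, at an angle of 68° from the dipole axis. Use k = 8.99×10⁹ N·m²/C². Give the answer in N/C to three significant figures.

E ≈ 873 N/C

At angle θ the dipole field magnitude is E = (kp/r³)·√(1 + 3cos²θ).
kp/r³ = (8.99×10⁹)(3.49×10⁻⁸) / (0.754)³ = 731.9 N/C.
√(1 + 3cos²68°) = √(1 + 3·0.1403) = √1.4210 ≈ 1.1921.
E ≈ 731.9 × 1.192 = 872.5 N/C.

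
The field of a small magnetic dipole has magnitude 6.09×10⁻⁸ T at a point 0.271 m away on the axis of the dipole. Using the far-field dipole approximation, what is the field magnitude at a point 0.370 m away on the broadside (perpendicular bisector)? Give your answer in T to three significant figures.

Dipole fields scale as 1/r³ in the far field.
The axial field is twice the equatorial field at the same r, so the geometry factor is 1/2.
B₂ = B₁ · (1/2) · (r₁/r₂)³ = 6.09×10⁻⁸ · 0.5 · (0.271/0.370)³.
(r₁/r₂)³ = (0.7324)³ = 0.3929.
B₂ ≈ 1.196×10⁻⁸ T.

B ≈ 1.20×10⁻⁸ T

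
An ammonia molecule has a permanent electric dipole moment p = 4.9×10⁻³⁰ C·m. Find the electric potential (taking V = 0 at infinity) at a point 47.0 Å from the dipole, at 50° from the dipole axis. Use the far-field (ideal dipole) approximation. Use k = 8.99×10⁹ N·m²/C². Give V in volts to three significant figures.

The dipole potential is V = kp cosθ / r².
V = (8.99×10⁹)(4.90×10⁻³⁰)·cos50° / (4.70×10⁻⁹)² = 0.001282 V.

V ≈ 0.00128 V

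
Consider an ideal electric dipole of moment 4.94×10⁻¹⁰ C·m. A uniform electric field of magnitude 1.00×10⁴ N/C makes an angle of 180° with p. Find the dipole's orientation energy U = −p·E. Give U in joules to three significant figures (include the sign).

U ≈ 4.94×10⁻⁶ J

U = −p·E = −pE cosθ.
U = −(4.94×10⁻¹⁰)(1.00×10⁴)·cos180° = 4.940×10⁻⁶ J.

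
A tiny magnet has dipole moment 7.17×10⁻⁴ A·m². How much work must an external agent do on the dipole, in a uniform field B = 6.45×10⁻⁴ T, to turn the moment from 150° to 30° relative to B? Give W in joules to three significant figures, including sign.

W ≈ -8.01×10⁻⁷ J

W_ext = ΔU = −mB cosθ₂ + mB cosθ₁ = mB(cosθ₁ − cosθ₂).
W = (7.17×10⁻⁴)(6.45×10⁻⁴)·(cos150° − cos30°) = (4.625×10⁻⁷)·(-1.7321) = -8.010×10⁻⁷ J.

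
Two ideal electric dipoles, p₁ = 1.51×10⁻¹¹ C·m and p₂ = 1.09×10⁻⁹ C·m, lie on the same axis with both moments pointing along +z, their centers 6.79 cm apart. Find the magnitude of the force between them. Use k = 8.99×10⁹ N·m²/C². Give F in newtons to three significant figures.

On-axis field of dipole 1 at distance r: E = 2kp₁/r³. Force on dipole 2 is F = p₂·dE/dr (gradient along axis).
dE/dr = −6kp₁/r⁴, so |F| = 6kp₁p₂/r⁴ (attractive for aligned moments).
F = 6(8.99×10⁹)(1.51×10⁻¹¹)(1.09×10⁻⁹)/(0.0679)⁴ = 4.177×10⁻⁵ N.

F ≈ 4.18×10⁻⁵ N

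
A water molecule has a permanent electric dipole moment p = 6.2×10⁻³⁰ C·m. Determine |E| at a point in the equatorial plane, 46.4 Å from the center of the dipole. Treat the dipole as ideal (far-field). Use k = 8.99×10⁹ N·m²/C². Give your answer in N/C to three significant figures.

E ≈ 5.58×10⁵ N/C

On the perpendicular bisector E = kp/r³ (half the axial value at the same distance).
E = (8.99×10⁹)(6.20×10⁻³⁰) / (4.64×10⁻⁹)³ = 5.580×10⁵ N/C.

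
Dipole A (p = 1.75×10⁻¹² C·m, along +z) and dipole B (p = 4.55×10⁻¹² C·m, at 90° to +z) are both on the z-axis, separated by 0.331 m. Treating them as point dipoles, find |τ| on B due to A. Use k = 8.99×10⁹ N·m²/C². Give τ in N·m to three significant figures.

τ ≈ 3.95×10⁻¹² N·m

The second dipole sits on the axis of the first, so the field there is axial: E₁ = 2kp₁/r³ along +z.
E₁ = 2(8.99×10⁹)(1.75×10⁻¹²)/(0.331)³ = 0.8676 N/C.
Torque on the second dipole: τ = p₂ E₁ sinθ.
τ = (4.55×10⁻¹²)(0.8676)·sin90° = 3.948×10⁻¹² N·m.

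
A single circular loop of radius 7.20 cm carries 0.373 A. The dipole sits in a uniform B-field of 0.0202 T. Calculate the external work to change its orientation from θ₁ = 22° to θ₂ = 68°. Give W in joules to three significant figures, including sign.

W ≈ 6.78×10⁻⁵ J

Magnetic moment m = IA = Iπa² = (0.373)·π·(0.0720)² = 0.006075 A·m².
W_ext = ΔU = −mB cosθ₂ + mB cosθ₁ = mB(cosθ₁ − cosθ₂).
W = (0.006075)(0.0202)·(cos22° − cos68°) = (1.227×10⁻⁴)·(+0.5526) = 6.781×10⁻⁵ J.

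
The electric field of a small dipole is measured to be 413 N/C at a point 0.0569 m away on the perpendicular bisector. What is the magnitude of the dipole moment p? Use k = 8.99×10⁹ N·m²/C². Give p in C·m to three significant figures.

p ≈ 8.46×10⁻¹² C·m

In the equatorial plane E = kp/r³, so p = Er³/(k).
p = (413)·(0.0569)³ / (8.99×10⁹) = 8.463×10⁻¹² C·m.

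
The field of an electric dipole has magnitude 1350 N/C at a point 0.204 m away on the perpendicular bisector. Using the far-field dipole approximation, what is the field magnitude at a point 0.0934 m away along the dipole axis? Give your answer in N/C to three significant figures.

E ≈ 2.81×10⁴ N/C

Dipole fields scale as 1/r³ in the far field.
The axial field is twice the equatorial field at the same r, so the geometry factor is 2/1.
E₂ = E₁ · (2/1) · (r₁/r₂)³ = 1350 · 2 · (0.204/0.0934)³.
(r₁/r₂)³ = (2.184)³ = 10.42.
E₂ ≈ 2.813×10⁴ N/C.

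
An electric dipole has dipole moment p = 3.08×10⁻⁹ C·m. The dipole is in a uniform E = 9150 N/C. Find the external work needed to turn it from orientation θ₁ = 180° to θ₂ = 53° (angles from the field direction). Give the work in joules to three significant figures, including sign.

W_ext = ΔU = U(θ₂) − U(θ₁) = −pE cosθ₂ − (−pE cosθ₁) = pE(cosθ₁ − cosθ₂).
W = (3.08×10⁻⁹)(9150)·(cos180° − cos53°) = (2.818×10⁻⁵)·(-1.6018) = -4.514×10⁻⁵ J.

W ≈ -4.51×10⁻⁵ J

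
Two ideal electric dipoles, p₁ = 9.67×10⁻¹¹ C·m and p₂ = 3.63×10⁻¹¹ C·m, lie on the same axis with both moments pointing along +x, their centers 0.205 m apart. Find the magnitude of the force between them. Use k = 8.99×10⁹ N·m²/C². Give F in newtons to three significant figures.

F ≈ 1.07×10⁻⁷ N

On-axis field of dipole 1 at distance r: E = 2kp₁/r³. Force on dipole 2 is F = p₂·dE/dr (gradient along axis).
dE/dr = −6kp₁/r⁴, so |F| = 6kp₁p₂/r⁴ (attractive for aligned moments).
F = 6(8.99×10⁹)(9.67×10⁻¹¹)(3.63×10⁻¹¹)/(0.205)⁴ = 1.072×10⁻⁷ N.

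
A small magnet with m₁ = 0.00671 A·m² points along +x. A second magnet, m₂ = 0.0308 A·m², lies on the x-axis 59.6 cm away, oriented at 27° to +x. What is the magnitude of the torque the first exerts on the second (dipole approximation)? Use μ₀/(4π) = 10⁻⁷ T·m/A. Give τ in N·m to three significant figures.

Dipole B is on the axis of dipole A, so B₁ there is axial: B₁ = (μ₀/4π)·2m₁/r³ along +x.
B₁ = 2(10⁻⁷)(0.00671)/(0.596)³ = 6.339×10⁻⁹ T.
τ = m₂ B₁ sinθ.
τ = (0.0308)(6.339×10⁻⁹)·sin27° = 8.864×10⁻¹¹ N·m.

τ ≈ 8.86×10⁻¹¹ N·m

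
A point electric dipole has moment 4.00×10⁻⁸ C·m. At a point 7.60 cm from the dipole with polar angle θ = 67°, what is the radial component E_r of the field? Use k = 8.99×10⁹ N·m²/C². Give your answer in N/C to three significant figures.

E_r ≈ 6.40×10⁵ N/C

For a dipole, E_r = (2kp cosθ)/r³.
kp/r³ = (8.99×10⁹)(4.00×10⁻⁸)/(0.0760)³ = 8.192×10⁵ N/C.
E_r = 2·8.192×10⁵·cos67° = 6.402×10⁵ N/C.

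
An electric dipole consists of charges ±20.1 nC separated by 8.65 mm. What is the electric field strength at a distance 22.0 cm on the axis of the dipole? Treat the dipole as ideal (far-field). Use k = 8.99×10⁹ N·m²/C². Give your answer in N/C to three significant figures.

Dipole moment p = qd = (2.01×10⁻⁸ C)(0.00865 m) = 1.739×10⁻¹⁰ C·m.
On the dipole axis E = 2kp/r³.
E = 2·(8.99×10⁹)(1.739×10⁻¹⁰) / (0.220)³ = 293.6 N/C.

E ≈ 294 N/C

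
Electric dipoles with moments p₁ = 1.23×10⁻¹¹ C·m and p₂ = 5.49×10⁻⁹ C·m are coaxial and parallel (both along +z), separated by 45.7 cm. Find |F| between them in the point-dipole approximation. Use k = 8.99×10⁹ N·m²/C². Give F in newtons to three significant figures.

On-axis field of dipole 1 at distance r: E = 2kp₁/r³. Force on dipole 2 is F = p₂·dE/dr (gradient along axis).
dE/dr = −6kp₁/r⁴, so |F| = 6kp₁p₂/r⁴ (attractive for aligned moments).
F = 6(8.99×10⁹)(1.23×10⁻¹¹)(5.49×10⁻⁹)/(0.457)⁴ = 8.351×10⁻⁸ N.

F ≈ 8.35×10⁻⁸ N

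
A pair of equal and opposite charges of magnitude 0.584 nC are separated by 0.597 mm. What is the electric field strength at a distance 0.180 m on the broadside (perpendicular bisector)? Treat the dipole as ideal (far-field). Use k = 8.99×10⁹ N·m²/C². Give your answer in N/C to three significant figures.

E ≈ 0.537 N/C

Dipole moment p = qd = (5.84×10⁻¹⁰ C)(5.97×10⁻⁴ m) = 3.486×10⁻¹³ C·m.
In the equatorial plane E = kp/r³.
E = (8.99×10⁹)(3.486×10⁻¹³) / (0.180)³ = 0.5374 N/C.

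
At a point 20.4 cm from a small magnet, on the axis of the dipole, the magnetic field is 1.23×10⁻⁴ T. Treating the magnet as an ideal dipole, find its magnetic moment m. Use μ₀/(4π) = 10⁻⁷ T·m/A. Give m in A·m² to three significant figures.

m ≈ 5.22 A·m²

On axis B = (μ₀/4π)·2m/r³, so m = Br³·4π/(μ₀·2).
m = (1.23×10⁻⁴)·(0.204)³ / (2·10⁻⁷) = 5.221 A·m².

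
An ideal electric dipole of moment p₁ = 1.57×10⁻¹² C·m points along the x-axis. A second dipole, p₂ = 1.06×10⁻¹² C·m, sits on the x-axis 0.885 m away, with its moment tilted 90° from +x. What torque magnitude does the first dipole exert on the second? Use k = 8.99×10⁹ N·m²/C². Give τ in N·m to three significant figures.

τ ≈ 4.32×10⁻¹⁴ N·m

The second dipole sits on the axis of the first, so the field there is axial: E₁ = 2kp₁/r³ along +x.
E₁ = 2(8.99×10⁹)(1.57×10⁻¹²)/(0.885)³ = 0.04072 N/C.
Torque on the second dipole: τ = p₂ E₁ sinθ.
τ = (1.06×10⁻¹²)(0.04072)·sin90° = 4.317×10⁻¹⁴ N·m.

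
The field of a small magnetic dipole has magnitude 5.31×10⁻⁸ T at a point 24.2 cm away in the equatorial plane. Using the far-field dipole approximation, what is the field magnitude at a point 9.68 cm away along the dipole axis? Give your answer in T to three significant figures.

Dipole fields scale as 1/r³ in the far field.
The axial field is twice the equatorial field at the same r, so the geometry factor is 2/1.
B₂ = B₁ · (2/1) · (r₁/r₂)³ = 5.31×10⁻⁸ · 2 · (24.2/9.68)³.
(r₁/r₂)³ = (2.5)³ = 15.62.
B₂ ≈ 1.659×10⁻⁶ T.

B ≈ 1.66×10⁻⁶ T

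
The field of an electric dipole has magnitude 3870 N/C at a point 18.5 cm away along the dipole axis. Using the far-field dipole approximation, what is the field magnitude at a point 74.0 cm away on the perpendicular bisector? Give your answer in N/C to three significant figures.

Dipole fields scale as 1/r³ in the far field.
The axial field is twice the equatorial field at the same r, so the geometry factor is 1/2.
E₂ = E₁ · (1/2) · (r₁/r₂)³ = 3870 · 0.5 · (18.5/74.0)³.
(r₁/r₂)³ = (0.25)³ = 0.01562.
E₂ ≈ 30.23 N/C.

E ≈ 30.2 N/C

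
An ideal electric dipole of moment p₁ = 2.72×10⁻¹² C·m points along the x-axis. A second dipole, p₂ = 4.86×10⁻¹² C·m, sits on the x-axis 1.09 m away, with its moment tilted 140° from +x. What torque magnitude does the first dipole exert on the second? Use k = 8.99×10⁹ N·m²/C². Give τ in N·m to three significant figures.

τ ≈ 1.18×10⁻¹³ N·m

The second dipole sits on the axis of the first, so the field there is axial: E₁ = 2kp₁/r³ along +x.
E₁ = 2(8.99×10⁹)(2.72×10⁻¹²)/(1.09)³ = 0.03776 N/C.
Torque on the second dipole: τ = p₂ E₁ sinθ.
τ = (4.86×10⁻¹²)(0.03776)·sin140° = 1.180×10⁻¹³ N·m.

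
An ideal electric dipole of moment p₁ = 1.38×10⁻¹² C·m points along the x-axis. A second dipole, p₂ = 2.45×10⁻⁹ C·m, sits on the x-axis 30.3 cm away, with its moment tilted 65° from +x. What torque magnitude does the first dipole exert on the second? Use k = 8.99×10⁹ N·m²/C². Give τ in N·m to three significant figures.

τ ≈ 1.98×10⁻⁹ N·m

The second dipole sits on the axis of the first, so the field there is axial: E₁ = 2kp₁/r³ along +x.
E₁ = 2(8.99×10⁹)(1.38×10⁻¹²)/(0.303)³ = 0.8920 N/C.
Torque on the second dipole: τ = p₂ E₁ sinθ.
τ = (2.45×10⁻⁹)(0.8920)·sin65° = 1.981×10⁻⁹ N·m.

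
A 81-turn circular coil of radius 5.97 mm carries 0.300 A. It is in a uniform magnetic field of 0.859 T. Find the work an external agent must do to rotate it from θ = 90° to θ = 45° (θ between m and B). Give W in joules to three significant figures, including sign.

W ≈ -0.00165 J

m = NIA = NIπa² = 81·(0.300)·π·(0.00597)² = 0.002721 A·m².
W_ext = ΔU = −mB cosθ₂ + mB cosθ₁ = mB(cosθ₁ − cosθ₂).
W = (0.002721)(0.859)·(cos90° − cos45°) = (0.002337)·(-0.7071) = -0.001653 J.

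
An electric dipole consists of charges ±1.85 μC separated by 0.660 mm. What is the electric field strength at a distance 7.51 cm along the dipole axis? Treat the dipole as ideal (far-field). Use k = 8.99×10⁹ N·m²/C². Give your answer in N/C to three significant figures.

Dipole moment p = qd = (1.85×10⁻⁶ C)(6.60×10⁻⁴ m) = 1.221×10⁻⁹ C·m.
On the dipole axis E = 2kp/r³.
E = 2·(8.99×10⁹)(1.221×10⁻⁹) / (0.0751)³ = 5.183×10⁴ N/C.

E ≈ 5.18×10⁴ N/C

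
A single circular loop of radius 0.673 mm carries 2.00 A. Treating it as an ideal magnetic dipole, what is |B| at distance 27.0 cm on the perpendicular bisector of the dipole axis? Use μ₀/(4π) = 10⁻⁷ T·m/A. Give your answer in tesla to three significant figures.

B ≈ 1.45×10⁻¹¹ T

Magnetic moment m = IA = Iπa² = (2.00)·π·(6.73×10⁻⁴)² = 2.846×10⁻⁶ A·m².
In the equatorial plane B = (μ₀/4π)·m/r³ (half the axial value).
B = (10⁻⁷)·(2.846×10⁻⁶) / (0.270)³ = 1.446×10⁻¹¹ T.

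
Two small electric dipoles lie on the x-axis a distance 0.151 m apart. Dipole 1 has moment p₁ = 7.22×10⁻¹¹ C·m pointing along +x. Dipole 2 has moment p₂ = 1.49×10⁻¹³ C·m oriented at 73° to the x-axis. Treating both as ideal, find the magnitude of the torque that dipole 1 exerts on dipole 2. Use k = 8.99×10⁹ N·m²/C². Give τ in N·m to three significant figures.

The second dipole sits on the axis of the first, so the field there is axial: E₁ = 2kp₁/r³ along +x.
E₁ = 2(8.99×10⁹)(7.22×10⁻¹¹)/(0.151)³ = 377.0 N/C.
Torque on the second dipole: τ = p₂ E₁ sinθ.
τ = (1.49×10⁻¹³)(377.0)·sin73° = 5.373×10⁻¹¹ N·m.

τ ≈ 5.37×10⁻¹¹ N·m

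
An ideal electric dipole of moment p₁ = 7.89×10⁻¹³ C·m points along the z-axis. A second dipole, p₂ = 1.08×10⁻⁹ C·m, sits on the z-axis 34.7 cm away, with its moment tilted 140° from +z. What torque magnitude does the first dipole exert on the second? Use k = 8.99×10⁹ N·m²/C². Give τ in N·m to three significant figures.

τ ≈ 2.36×10⁻¹⁰ N·m

The second dipole sits on the axis of the first, so the field there is axial: E₁ = 2kp₁/r³ along +z.
E₁ = 2(8.99×10⁹)(7.89×10⁻¹³)/(0.347)³ = 0.3395 N/C.
Torque on the second dipole: τ = p₂ E₁ sinθ.
τ = (1.08×10⁻⁹)(0.3395)·sin140° = 2.357×10⁻¹⁰ N·m.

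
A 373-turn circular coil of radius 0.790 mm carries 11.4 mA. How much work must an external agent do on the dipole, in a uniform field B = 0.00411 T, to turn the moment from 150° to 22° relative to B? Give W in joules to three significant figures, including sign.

m = NIA = NIπa² = 373·(0.0114)·π·(7.90×10⁻⁴)² = 8.337×10⁻⁶ A·m².
W_ext = ΔU = −mB cosθ₂ + mB cosθ₁ = mB(cosθ₁ − cosθ₂).
W = (8.337×10⁻⁶)(0.00411)·(cos150° − cos22°) = (3.427×10⁻⁸)·(-1.7932) = -6.144×10⁻⁸ J.

W ≈ -6.14×10⁻⁸ J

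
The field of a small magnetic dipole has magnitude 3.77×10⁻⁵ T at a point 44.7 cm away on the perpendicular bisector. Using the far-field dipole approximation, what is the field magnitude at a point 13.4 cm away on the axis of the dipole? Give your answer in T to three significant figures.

Dipole fields scale as 1/r³ in the far field.
The axial field is twice the equatorial field at the same r, so the geometry factor is 2/1.
B₂ = B₁ · (2/1) · (r₁/r₂)³ = 3.77×10⁻⁵ · 2 · (44.7/13.4)³.
(r₁/r₂)³ = (3.336)³ = 37.12.
B₂ ≈ 0.002799 T.

B ≈ 0.00280 T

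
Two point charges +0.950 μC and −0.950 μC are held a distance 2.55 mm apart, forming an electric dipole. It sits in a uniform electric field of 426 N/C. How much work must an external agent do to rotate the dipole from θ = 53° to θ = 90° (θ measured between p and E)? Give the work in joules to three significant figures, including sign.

Dipole moment p = qd = (9.50×10⁻⁷ C)(0.00255 m) = 2.423×10⁻⁹ C·m.
W_ext = ΔU = U(θ₂) − U(θ₁) = −pE cosθ₂ − (−pE cosθ₁) = pE(cosθ₁ − cosθ₂).
W = (2.423×10⁻⁹)(426)·(cos53° − cos90°) = (1.032×10⁻⁶)·(+0.6018) = 6.212×10⁻⁷ J.

W ≈ 6.21×10⁻⁷ J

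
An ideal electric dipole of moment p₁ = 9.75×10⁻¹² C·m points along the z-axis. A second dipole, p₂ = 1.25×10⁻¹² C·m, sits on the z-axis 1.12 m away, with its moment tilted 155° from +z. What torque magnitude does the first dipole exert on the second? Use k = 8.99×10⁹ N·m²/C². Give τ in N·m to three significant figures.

The second dipole sits on the axis of the first, so the field there is axial: E₁ = 2kp₁/r³ along +z.
E₁ = 2(8.99×10⁹)(9.75×10⁻¹²)/(1.12)³ = 0.1248 N/C.
Torque on the second dipole: τ = p₂ E₁ sinθ.
τ = (1.25×10⁻¹²)(0.1248)·sin155° = 6.592×10⁻¹⁴ N·m.

τ ≈ 6.59×10⁻¹⁴ N·m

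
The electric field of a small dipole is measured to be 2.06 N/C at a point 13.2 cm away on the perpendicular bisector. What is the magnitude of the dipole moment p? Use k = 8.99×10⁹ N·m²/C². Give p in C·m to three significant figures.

p ≈ 5.27×10⁻¹³ C·m

In the equatorial plane E = kp/r³, so p = Er³/(k).
p = (2.06)·(0.132)³ / (8.99×10⁹) = 5.270×10⁻¹³ C·m.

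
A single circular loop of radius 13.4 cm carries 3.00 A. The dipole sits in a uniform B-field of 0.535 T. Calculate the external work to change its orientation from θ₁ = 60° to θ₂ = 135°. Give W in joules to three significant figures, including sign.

W ≈ 0.109 J

Magnetic moment m = IA = Iπa² = (3.00)·π·(0.134)² = 0.1692 A·m².
W_ext = ΔU = −mB cosθ₂ + mB cosθ₁ = mB(cosθ₁ − cosθ₂).
W = (0.1692)(0.535)·(cos60° − cos135°) = (0.09052)·(+1.2071) = 0.1093 J.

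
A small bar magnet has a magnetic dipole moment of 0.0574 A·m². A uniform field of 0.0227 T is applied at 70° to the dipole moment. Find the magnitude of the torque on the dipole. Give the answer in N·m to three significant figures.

Torque on a magnetic dipole: τ = mB sinθ.
τ = (0.0574)(0.0227)·sin70° = 0.001224 N·m.

τ ≈ 0.00122 N·m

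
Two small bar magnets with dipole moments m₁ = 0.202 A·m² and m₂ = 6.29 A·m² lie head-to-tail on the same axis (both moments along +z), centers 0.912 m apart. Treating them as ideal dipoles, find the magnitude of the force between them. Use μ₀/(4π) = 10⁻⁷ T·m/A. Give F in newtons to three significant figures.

On-axis B of dipole 1: B = (μ₀/4π)·2m₁/r³. Force on dipole 2: F = m₂·dB/dr.
dB/dr = −(μ₀/4π)·6m₁/r⁴, so |F| = (μ₀/4π)·6m₁m₂/r⁴.
F = 6(10⁻⁷)(0.202)(6.29)/(0.912)⁴ = 1.102×10⁻⁶ N.

F ≈ 1.10×10⁻⁶ N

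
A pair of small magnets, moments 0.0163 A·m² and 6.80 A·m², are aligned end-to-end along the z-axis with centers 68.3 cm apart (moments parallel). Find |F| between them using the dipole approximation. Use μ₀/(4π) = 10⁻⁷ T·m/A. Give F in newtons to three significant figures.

On-axis B of dipole 1: B = (μ₀/4π)·2m₁/r³. Force on dipole 2: F = m₂·dB/dr.
dB/dr = −(μ₀/4π)·6m₁/r⁴, so |F| = (μ₀/4π)·6m₁m₂/r⁴.
F = 6(10⁻⁷)(0.0163)(6.80)/(0.683)⁴ = 3.056×10⁻⁷ N.

F ≈ 3.06×10⁻⁷ N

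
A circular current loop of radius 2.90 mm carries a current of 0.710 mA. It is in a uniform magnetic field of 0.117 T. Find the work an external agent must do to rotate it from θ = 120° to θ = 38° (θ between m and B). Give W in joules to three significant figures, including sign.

W ≈ -2.83×10⁻⁹ J

Magnetic moment m = IA = Iπa² = (7.10×10⁻⁴)·π·(0.00290)² = 1.876×10⁻⁸ A·m².
W_ext = ΔU = −mB cosθ₂ + mB cosθ₁ = mB(cosθ₁ − cosθ₂).
W = (1.876×10⁻⁸)(0.117)·(cos120° − cos38°) = (2.195×10⁻⁹)·(-1.2880) = -2.827×10⁻⁹ J.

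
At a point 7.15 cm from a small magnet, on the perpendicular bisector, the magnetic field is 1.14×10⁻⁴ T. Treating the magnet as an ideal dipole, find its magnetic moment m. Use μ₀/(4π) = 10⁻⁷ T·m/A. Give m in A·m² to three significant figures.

In the equatorial plane B = (μ₀/4π)·m/r³, so m = Br³·4π/(μ₀).
m = (1.14×10⁻⁴)·(0.0715)³ / (10⁻⁷) = 0.4167 A·m².

m ≈ 0.417 A·m²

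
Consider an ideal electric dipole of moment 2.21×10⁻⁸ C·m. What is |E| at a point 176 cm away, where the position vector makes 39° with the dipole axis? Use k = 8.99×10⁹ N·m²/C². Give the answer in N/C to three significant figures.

At angle θ the dipole field magnitude is E = (kp/r³)·√(1 + 3cos²θ).
kp/r³ = (8.99×10⁹)(2.21×10⁻⁸) / (1.76)³ = 36.44 N/C.
√(1 + 3cos²39°) = √(1 + 3·0.6040) = √2.8119 ≈ 1.6769.
E ≈ 36.44 × 1.677 = 61.11 N/C.

E ≈ 61.1 N/C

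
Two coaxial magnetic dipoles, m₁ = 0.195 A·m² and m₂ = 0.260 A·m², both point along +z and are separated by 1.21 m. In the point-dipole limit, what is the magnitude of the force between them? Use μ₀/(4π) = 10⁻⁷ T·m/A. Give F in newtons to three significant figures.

On-axis B of dipole 1: B = (μ₀/4π)·2m₁/r³. Force on dipole 2: F = m₂·dB/dr.
dB/dr = −(μ₀/4π)·6m₁/r⁴, so |F| = (μ₀/4π)·6m₁m₂/r⁴.
F = 6(10⁻⁷)(0.195)(0.260)/(1.21)⁴ = 1.419×10⁻⁸ N.

F ≈ 1.42×10⁻⁸ N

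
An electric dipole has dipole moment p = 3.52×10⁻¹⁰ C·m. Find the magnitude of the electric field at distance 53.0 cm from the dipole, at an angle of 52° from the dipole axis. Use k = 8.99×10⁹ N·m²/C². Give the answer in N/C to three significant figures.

At angle θ the dipole field magnitude is E = (kp/r³)·√(1 + 3cos²θ).
kp/r³ = (8.99×10⁹)(3.52×10⁻¹⁰) / (0.530)³ = 21.26 N/C.
√(1 + 3cos²52°) = √(1 + 3·0.3790) = √2.1371 ≈ 1.4619.
E ≈ 21.26 × 1.462 = 31.07 N/C.

E ≈ 31.1 N/C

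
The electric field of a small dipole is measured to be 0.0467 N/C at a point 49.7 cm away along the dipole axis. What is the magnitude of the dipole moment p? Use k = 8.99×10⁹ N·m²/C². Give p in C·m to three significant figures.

On axis E = 2kp/r³, so p = Er³/(2k).
p = (0.0467)·(0.497)³ / (2·8.99×10⁹) = 3.189×10⁻¹³ C·m.

p ≈ 3.19×10⁻¹³ C·m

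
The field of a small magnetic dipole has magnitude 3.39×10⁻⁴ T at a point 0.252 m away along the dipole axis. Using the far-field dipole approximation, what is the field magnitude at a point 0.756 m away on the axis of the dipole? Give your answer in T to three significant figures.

Dipole fields scale as 1/r³ in the far field; the geometry is the same at both points.
B₂ = B₁ · (r₁/r₂)³ = 3.39×10⁻⁴ · (0.252/0.756)³.
(r₁/r₂)³ = (0.3333)³ = 0.03704.
B₂ ≈ 1.256×10⁻⁵ T.

B ≈ 1.26×10⁻⁵ T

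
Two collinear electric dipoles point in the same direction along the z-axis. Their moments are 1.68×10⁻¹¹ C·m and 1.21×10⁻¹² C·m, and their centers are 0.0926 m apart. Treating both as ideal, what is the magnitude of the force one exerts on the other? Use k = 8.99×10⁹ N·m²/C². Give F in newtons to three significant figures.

F ≈ 1.49×10⁻⁸ N

On-axis field of dipole 1 at distance r: E = 2kp₁/r³. Force on dipole 2 is F = p₂·dE/dr (gradient along axis).
dE/dr = −6kp₁/r⁴, so |F| = 6kp₁p₂/r⁴ (attractive for aligned moments).
F = 6(8.99×10⁹)(1.68×10⁻¹¹)(1.21×10⁻¹²)/(0.0926)⁴ = 1.491×10⁻⁸ N.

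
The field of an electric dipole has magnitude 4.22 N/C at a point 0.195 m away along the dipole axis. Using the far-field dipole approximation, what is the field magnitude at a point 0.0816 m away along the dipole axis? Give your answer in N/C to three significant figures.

E ≈ 57.6 N/C

Dipole fields scale as 1/r³ in the far field; the geometry is the same at both points.
E₂ = E₁ · (r₁/r₂)³ = 4.22 · (0.195/0.0816)³.
(r₁/r₂)³ = (2.39)³ = 13.65.
E₂ ≈ 57.59 N/C.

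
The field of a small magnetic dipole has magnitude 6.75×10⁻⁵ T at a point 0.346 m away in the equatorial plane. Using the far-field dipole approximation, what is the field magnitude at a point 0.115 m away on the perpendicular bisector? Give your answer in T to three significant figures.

Dipole fields scale as 1/r³ in the far field; the geometry is the same at both points.
B₂ = B₁ · (r₁/r₂)³ = 6.75×10⁻⁵ · (0.346/0.115)³.
(r₁/r₂)³ = (3.009)³ = 27.24.
B₂ ≈ 0.001838 T.

B ≈ 0.00184 T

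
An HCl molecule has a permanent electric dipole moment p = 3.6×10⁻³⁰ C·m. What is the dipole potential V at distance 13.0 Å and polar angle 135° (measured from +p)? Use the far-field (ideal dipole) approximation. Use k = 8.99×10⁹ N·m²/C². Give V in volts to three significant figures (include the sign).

V ≈ -0.0135 V

The dipole potential is V = kp cosθ / r².
V = (8.99×10⁹)(3.60×10⁻³⁰)·cos135° / (1.30×10⁻⁹)² = -0.01354 V.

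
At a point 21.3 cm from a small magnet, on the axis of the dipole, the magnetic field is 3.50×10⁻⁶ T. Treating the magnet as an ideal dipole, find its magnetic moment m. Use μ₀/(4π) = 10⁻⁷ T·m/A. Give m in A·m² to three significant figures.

m ≈ 0.169 A·m²

On axis B = (μ₀/4π)·2m/r³, so m = Br³·4π/(μ₀·2).
m = (3.50×10⁻⁶)·(0.213)³ / (2·10⁻⁷) = 0.1691 A·m².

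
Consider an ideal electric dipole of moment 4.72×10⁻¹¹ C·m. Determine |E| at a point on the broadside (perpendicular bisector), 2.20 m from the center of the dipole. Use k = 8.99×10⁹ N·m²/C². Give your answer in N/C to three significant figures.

In the equatorial plane E = kp/r³.
E = (8.99×10⁹)(4.72×10⁻¹¹) / (2.20)³ = 0.03985 N/C.

E ≈ 0.0399 N/C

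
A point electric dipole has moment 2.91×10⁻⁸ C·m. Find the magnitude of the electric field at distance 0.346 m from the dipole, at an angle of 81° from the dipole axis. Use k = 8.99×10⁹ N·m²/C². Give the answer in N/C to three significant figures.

At angle θ the dipole field magnitude is E = (kp/r³)·√(1 + 3cos²θ).
kp/r³ = (8.99×10⁹)(2.91×10⁻⁸) / (0.346)³ = 6316 N/C.
√(1 + 3cos²81°) = √(1 + 3·0.0245) = √1.0734 ≈ 1.0361.
E ≈ 6316 × 1.036 = 6543 N/C.

E ≈ 6540 N/C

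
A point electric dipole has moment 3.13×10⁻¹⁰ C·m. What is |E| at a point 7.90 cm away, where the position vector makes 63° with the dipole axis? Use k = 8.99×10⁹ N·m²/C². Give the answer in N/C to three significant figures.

E ≈ 7260 N/C

At angle θ the dipole field magnitude is E = (kp/r³)·√(1 + 3cos²θ).
kp/r³ = (8.99×10⁹)(3.13×10⁻¹⁰) / (0.0790)³ = 5707 N/C.
√(1 + 3cos²63°) = √(1 + 3·0.2061) = √1.6183 ≈ 1.2721.
E ≈ 5707 × 1.272 = 7260 N/C.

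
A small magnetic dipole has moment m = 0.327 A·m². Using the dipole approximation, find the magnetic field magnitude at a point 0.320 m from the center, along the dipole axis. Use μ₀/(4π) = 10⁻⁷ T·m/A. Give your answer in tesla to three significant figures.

B ≈ 2.00×10⁻⁶ T

On axis B = (μ₀/4π)·2m/r³.
B = 2·(10⁻⁷)·(0.327) / (0.320)³ = 1.996×10⁻⁶ T.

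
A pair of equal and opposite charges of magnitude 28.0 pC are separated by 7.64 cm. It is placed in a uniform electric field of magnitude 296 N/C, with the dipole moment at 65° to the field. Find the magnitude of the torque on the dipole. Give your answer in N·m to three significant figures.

Dipole moment p = qd = (2.80×10⁻¹¹ C)(0.0764 m) = 2.139×10⁻¹² C·m.
Torque on an electric dipole: τ = pE sinθ.
τ = (2.139×10⁻¹²)(296)·sin65° = 5.738×10⁻¹⁰ N·m.

τ ≈ 5.74×10⁻¹⁰ N·m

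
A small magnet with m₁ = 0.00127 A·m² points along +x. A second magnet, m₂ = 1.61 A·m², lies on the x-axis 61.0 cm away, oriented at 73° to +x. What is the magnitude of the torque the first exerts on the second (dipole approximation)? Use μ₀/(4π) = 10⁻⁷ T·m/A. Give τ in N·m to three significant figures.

Dipole B is on the axis of dipole A, so B₁ there is axial: B₁ = (μ₀/4π)·2m₁/r³ along +x.
B₁ = 2(10⁻⁷)(0.00127)/(0.610)³ = 1.119×10⁻⁹ T.
τ = m₂ B₁ sinθ.
τ = (1.61)(1.119×10⁻⁹)·sin73° = 1.723×10⁻⁹ N·m.

τ ≈ 1.72×10⁻⁹ N·m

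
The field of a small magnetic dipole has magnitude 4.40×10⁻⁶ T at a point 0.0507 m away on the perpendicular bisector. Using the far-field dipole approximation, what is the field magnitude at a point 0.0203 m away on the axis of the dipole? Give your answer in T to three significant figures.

Dipole fields scale as 1/r³ in the far field.
The axial field is twice the equatorial field at the same r, so the geometry factor is 2/1.
B₂ = B₁ · (2/1) · (r₁/r₂)³ = 4.40×10⁻⁶ · 2 · (0.0507/0.0203)³.
(r₁/r₂)³ = (2.498)³ = 15.58.
B₂ ≈ 1.371×10⁻⁴ T.

B ≈ 1.37×10⁻⁴ T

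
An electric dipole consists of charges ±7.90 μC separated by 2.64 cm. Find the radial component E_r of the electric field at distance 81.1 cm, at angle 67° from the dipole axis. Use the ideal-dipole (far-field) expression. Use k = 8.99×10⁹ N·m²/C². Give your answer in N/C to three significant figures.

E_r ≈ 2750 N/C

Dipole moment p = qd = (7.90×10⁻⁶ C)(0.0264 m) = 2.086×10⁻⁷ C·m.
For a dipole, E_r = (2kp cosθ)/r³.
kp/r³ = (8.99×10⁹)(2.086×10⁻⁷)/(0.811)³ = 3516 N/C.
E_r = 2·3516·cos67° = 2747 N/C.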